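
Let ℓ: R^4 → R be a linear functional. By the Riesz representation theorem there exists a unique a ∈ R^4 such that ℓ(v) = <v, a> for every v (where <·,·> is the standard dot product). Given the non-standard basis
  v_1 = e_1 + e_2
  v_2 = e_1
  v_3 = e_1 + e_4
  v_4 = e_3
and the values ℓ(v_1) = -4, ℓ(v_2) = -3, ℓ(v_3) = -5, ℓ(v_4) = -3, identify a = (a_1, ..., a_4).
a = (-3, -1, -3, -2)

Write a = (a_1, ..., a_4) in the standard basis. For each basis vector v_i, ℓ(v_i) = <v_i, a> is a linear equation in the a_j's. Collect the n equations into a matrix system V a = ℓ, where row i of V is v_i (expressed in the standard basis). Since V is invertible (lower-triangular with 1s on the diagonal, up to permutation), solve by back-substitution:
  V =
[[1, 1, 0, 0],
 [1, 0, 0, 0],
 [1, 0, 0, 1],
 [0, 0, 1, 0]]
  V a = (-4, -3, -5, -3)
Solving gives a = (-3, -1, -3, -2).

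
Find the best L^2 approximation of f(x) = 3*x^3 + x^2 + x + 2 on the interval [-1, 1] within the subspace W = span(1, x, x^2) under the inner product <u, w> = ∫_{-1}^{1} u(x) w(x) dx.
g(x) = x^2 + 14*x/5 + 2

The best approximation g ∈ W is the orthogonal projection of f onto W. Writing g = a_0 + a_1 x + a_2 x^2, the coefficients solve the normal equations G · a = b where
  G_{ij} = <φ_i, φ_j> and b_i = <f, φ_i>, with φ_0 = 1, φ_1 = x, φ_2 = x^2.
G =
  [2, 0, 2/3]
  [0, 2/3, 0]
  [2/3, 0, 2/5],
b = (14/3, 28/15, 26/15).
Solving gives a_0 = 2, a_1 = 14/5, a_2 = 1, so
  g(x) = x^2 + 14*x/5 + 2.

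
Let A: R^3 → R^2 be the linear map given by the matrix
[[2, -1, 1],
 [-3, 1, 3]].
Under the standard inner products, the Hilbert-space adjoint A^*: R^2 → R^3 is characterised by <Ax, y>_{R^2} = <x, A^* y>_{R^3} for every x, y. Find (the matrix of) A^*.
A^* = A^T =
[[2, -3],
 [-1, 1],
 [1, 3]]

For real matrices with standard dot products, the defining identity <Ax, y> = <x, A^* y> gives (Ax)^T y = x^T (A^*) y, i.e. x^T A^T y = x^T (A^*) y. Since this holds for all x, y, we must have A^* = A^T. Therefore
A^* =
[[2, -3],
 [-1, 1],
 [1, 3]].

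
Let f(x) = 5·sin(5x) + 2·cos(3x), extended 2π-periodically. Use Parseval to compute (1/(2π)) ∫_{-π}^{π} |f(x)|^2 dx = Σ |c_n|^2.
Σ |c_n|^2 = 29/2

Expand |f|^2 and use orthogonality of {sin(nx), cos(mx)} on [-π, π]:
  ∫_{-π}^{π} sin(nx)^2 dx = π, ∫ cos(mx)^2 dx = π, and cross terms integrate to 0.
So ∫_{-π}^{π} f(x)^2 dx = 5^2 · π + 2^2 · π = (25 + 4)π.
Divide by 2π: (25 + 4)/2 = 29/2.
By Parseval, this equals Σ |c_n|^2.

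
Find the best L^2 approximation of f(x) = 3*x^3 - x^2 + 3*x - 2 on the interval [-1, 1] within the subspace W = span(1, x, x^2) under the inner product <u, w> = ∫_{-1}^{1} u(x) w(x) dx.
g(x) = -x^2 + 24*x/5 - 2

The best approximation g ∈ W is the orthogonal projection of f onto W. Writing g = a_0 + a_1 x + a_2 x^2, the coefficients solve the normal equations G · a = b where
  G_{ij} = <φ_i, φ_j> and b_i = <f, φ_i>, with φ_0 = 1, φ_1 = x, φ_2 = x^2.
G =
  [2, 0, 2/3]
  [0, 2/3, 0]
  [2/3, 0, 2/5],
b = (-14/3, 16/5, -26/15).
Solving gives a_0 = -2, a_1 = 24/5, a_2 = -1, so
  g(x) = -x^2 + 24*x/5 - 2.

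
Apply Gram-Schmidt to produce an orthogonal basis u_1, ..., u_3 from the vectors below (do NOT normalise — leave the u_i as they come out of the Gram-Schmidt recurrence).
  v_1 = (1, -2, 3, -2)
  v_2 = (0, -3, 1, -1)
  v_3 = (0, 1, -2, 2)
Orthogonal basis:
  u_1 = (1, -2, 3, -2)
  u_2 = (-11/18, -16/9, -5/6, 2/9)
  u_3 = (5/7, -15/77, 5/77, 50/77)

Apply the Gram-Schmidt recurrence
  u_1 = v_1
  u_i = v_i − Σ_{j<i} ((v_i · u_j) / (u_j · u_j)) · u_j.

Step by step this gives:
  u_1 = (1, -2, 3, -2)
  u_2 = (-11/18, -16/9, -5/6, 2/9)
  u_3 = (5/7, -15/77, 5/77, 50/77)

Orthogonality check:
  u_2 · u_1 = 0 (should be 0)
  u_3 · u_1 = 0 (should be 0)
  u_3 · u_2 = 0 (should be 0)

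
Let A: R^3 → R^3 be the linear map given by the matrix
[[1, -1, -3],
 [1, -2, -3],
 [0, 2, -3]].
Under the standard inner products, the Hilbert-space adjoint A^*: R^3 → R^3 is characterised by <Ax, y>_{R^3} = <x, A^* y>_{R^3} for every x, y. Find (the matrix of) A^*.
A^* = A^T =
[[1, 1, 0],
 [-1, -2, 2],
 [-3, -3, -3]]

For real matrices with standard dot products, the defining identity <Ax, y> = <x, A^* y> gives (Ax)^T y = x^T (A^*) y, i.e. x^T A^T y = x^T (A^*) y. Since this holds for all x, y, we must have A^* = A^T. Therefore
A^* =
[[1, 1, 0],
 [-1, -2, 2],
 [-3, -3, -3]].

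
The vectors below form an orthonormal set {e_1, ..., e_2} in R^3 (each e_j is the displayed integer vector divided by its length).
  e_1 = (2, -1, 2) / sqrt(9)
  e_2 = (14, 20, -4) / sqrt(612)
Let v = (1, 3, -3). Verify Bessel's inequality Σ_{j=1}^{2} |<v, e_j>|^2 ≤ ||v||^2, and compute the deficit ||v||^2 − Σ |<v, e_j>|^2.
Σ |<v, e_j>|^2 = 298/17; ||v||^2 = 19; deficit = 25/17

Write each e_j = u_j / sqrt(<u_j, u_j>) where u_j is the displayed integer vector. Then <v, e_j> = <v, u_j> / sqrt(<u_j, u_j>), so |<v, e_j>|^2 = <v, u_j>^2 / <u_j, u_j>.
Coefficients: <v, e_1> = -7/sqrt(9), <v, e_2> = 86/sqrt(612).
Square and sum: Σ |<v, e_j>|^2 = 298/17.
Compute ||v||^2 = v·v = 19.
Deficit = 19 − 298/17 = 25/17 ≥ 0, confirming Bessel's inequality. (The deficit equals ||v − Σ <v,e_j> e_j||^2, the squared distance from v to span{e_j}.)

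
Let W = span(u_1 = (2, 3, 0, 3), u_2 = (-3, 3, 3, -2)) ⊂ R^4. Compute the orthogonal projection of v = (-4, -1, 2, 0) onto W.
proj_W(v) = (-1483/673, 3/673, 891/673, -1482/673)

Set up U = [u_1 | ... | u_2] ∈ R^(4×2). The projector onto W = col(U) is P = U (U^T U)^(-1) U^T.
Compute U^T U =
  [22, -3]
  [-3, 31],
and U^T v = (-11, 15).
Solve U^T U · c = U^T v for the coefficients: c = (-296/673, 297/673). The projection is proj_W(v) = U c.
Check: (v - proj_W(v)) · u_1 = 0  (should be 0).
Check: (v - proj_W(v)) · u_2 = 0  (should be 0).
Result: proj_W(v) = (-1483/673, 3/673, 891/673, -1482/673).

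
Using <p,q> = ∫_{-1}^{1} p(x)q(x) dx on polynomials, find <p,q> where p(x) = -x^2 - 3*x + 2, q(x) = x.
<p,q> = -2

Expand the product: p(x)·q(x) = -x^3 - 3*x^2 + 2*x.
∫_{-1}^{1} of each monomial x^k gives [2/(k+1) if k even, 0 if k odd]. Integrating term-by-term (or equivalently evaluating the antiderivative F(x) = -x^4/4 - x^3 + x^2 at the endpoints):
  F(1) − F(−1) = -1/4 − (7/4) = -2.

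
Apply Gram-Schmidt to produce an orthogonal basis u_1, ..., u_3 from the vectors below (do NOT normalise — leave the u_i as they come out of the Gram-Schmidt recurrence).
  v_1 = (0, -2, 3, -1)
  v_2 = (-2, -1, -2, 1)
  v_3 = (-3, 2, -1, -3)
Orthogonal basis:
  u_1 = (0, -2, 3, -1)
  u_2 = (-2, -12/7, -13/14, 9/14)
  u_3 = (-301/115, 202/115, 4/115, -392/115)

Apply the Gram-Schmidt recurrence
  u_1 = v_1
  u_i = v_i − Σ_{j<i} ((v_i · u_j) / (u_j · u_j)) · u_j.

Step by step this gives:
  u_1 = (0, -2, 3, -1)
  u_2 = (-2, -12/7, -13/14, 9/14)
  u_3 = (-301/115, 202/115, 4/115, -392/115)

Orthogonality check:
  u_2 · u_1 = 0 (should be 0)
  u_3 · u_1 = 0 (should be 0)
  u_3 · u_2 = 0 (should be 0)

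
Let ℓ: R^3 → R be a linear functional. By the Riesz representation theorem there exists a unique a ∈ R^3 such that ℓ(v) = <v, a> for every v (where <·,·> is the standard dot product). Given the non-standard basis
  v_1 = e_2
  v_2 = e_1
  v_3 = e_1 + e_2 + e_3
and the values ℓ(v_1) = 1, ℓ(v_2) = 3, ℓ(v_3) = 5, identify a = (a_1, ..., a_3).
a = (3, 1, 1)

Write a = (a_1, ..., a_3) in the standard basis. For each basis vector v_i, ℓ(v_i) = <v_i, a> is a linear equation in the a_j's. Collect the n equations into a matrix system V a = ℓ, where row i of V is v_i (expressed in the standard basis). Since V is invertible (lower-triangular with 1s on the diagonal, up to permutation), solve by back-substitution:
  V =
[[0, 1, 0],
 [1, 0, 0],
 [1, 1, 1]]
  V a = (1, 3, 5)
Solving gives a = (3, 1, 1).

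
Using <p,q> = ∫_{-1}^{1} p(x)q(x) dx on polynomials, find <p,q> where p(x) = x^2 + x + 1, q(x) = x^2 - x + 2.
<p,q> = 86/15

Expand the product: p(x)·q(x) = x^4 + 2*x^2 + x + 2.
∫_{-1}^{1} of each monomial x^k gives [2/(k+1) if k even, 0 if k odd]. Integrating term-by-term (or equivalently evaluating the antiderivative F(x) = x^5/5 + 2*x^3/3 + x^2/2 + 2*x at the endpoints):
  F(1) − F(−1) = 101/30 − (-71/30) = 86/15.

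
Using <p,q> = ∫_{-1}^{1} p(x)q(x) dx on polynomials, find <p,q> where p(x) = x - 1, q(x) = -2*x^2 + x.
<p,q> = 2

Expand the product: p(x)·q(x) = -2*x^3 + 3*x^2 - x.
∫_{-1}^{1} of each monomial x^k gives [2/(k+1) if k even, 0 if k odd]. Integrating term-by-term (or equivalently evaluating the antiderivative F(x) = -x^4/2 + x^3 - x^2/2 at the endpoints):
  F(1) − F(−1) = 0 − (-2) = 2.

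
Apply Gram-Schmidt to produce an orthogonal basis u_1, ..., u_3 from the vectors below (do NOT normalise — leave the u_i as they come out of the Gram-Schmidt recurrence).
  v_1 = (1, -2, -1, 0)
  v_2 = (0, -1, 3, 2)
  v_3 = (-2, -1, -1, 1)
Orthogonal basis:
  u_1 = (1, -2, -1, 0)
  u_2 = (1/6, -4/3, 17/6, 2)
  u_3 = (-180/83, -54/83, -72/83, 81/83)

Apply the Gram-Schmidt recurrence
  u_1 = v_1
  u_i = v_i − Σ_{j<i} ((v_i · u_j) / (u_j · u_j)) · u_j.

Step by step this gives:
  u_1 = (1, -2, -1, 0)
  u_2 = (1/6, -4/3, 17/6, 2)
  u_3 = (-180/83, -54/83, -72/83, 81/83)

Orthogonality check:
  u_2 · u_1 = 0 (should be 0)
  u_3 · u_1 = 0 (should be 0)
  u_3 · u_2 = 0 (should be 0)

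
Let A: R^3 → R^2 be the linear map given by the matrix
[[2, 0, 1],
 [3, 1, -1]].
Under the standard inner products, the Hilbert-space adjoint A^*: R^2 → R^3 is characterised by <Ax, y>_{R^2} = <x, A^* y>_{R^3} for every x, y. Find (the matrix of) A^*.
A^* = A^T =
[[2, 3],
 [0, 1],
 [1, -1]]

For real matrices with standard dot products, the defining identity <Ax, y> = <x, A^* y> gives (Ax)^T y = x^T (A^*) y, i.e. x^T A^T y = x^T (A^*) y. Since this holds for all x, y, we must have A^* = A^T. Therefore
A^* =
[[2, 3],
 [0, 1],
 [1, -1]].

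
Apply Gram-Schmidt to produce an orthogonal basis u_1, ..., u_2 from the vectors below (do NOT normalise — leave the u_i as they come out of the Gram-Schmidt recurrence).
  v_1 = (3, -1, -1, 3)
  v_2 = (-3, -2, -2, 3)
Orthogonal basis:
  u_1 = (3, -1, -1, 3)
  u_2 = (-18/5, -9/5, -9/5, 12/5)

Apply the Gram-Schmidt recurrence
  u_1 = v_1
  u_i = v_i − Σ_{j<i} ((v_i · u_j) / (u_j · u_j)) · u_j.

Step by step this gives:
  u_1 = (3, -1, -1, 3)
  u_2 = (-18/5, -9/5, -9/5, 12/5)

Orthogonality check:
  u_2 · u_1 = 0 (should be 0)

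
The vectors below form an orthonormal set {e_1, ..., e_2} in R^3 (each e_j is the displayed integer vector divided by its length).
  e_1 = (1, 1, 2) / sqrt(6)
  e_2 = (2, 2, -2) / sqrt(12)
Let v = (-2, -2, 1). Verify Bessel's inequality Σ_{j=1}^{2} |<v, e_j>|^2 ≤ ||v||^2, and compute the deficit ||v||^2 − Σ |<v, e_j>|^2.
Σ |<v, e_j>|^2 = 9; ||v||^2 = 9; deficit = 0

Write each e_j = u_j / sqrt(<u_j, u_j>) where u_j is the displayed integer vector. Then <v, e_j> = <v, u_j> / sqrt(<u_j, u_j>), so |<v, e_j>|^2 = <v, u_j>^2 / <u_j, u_j>.
Coefficients: <v, e_1> = -2/sqrt(6), <v, e_2> = -10/sqrt(12).
Square and sum: Σ |<v, e_j>|^2 = 9.
Compute ||v||^2 = v·v = 9.
Deficit = 9 − 9 = 0 ≥ 0, confirming Bessel's inequality. (The deficit equals ||v − Σ <v,e_j> e_j||^2, the squared distance from v to span{e_j}.)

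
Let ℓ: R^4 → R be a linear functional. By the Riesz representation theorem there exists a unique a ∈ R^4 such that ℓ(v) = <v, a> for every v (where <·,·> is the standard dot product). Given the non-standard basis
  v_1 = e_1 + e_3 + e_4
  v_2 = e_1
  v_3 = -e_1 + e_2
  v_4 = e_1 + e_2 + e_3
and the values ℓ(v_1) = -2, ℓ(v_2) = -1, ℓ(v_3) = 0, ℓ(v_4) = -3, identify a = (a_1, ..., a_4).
a = (-1, -1, -1, 0)

Write a = (a_1, ..., a_4) in the standard basis. For each basis vector v_i, ℓ(v_i) = <v_i, a> is a linear equation in the a_j's. Collect the n equations into a matrix system V a = ℓ, where row i of V is v_i (expressed in the standard basis). Since V is invertible (lower-triangular with 1s on the diagonal, up to permutation), solve by back-substitution:
  V =
[[1, 0, 1, 1],
 [1, 0, 0, 0],
 [-1, 1, 0, 0],
 [1, 1, 1, 0]]
  V a = (-2, -1, 0, -3)
Solving gives a = (-1, -1, -1, 0).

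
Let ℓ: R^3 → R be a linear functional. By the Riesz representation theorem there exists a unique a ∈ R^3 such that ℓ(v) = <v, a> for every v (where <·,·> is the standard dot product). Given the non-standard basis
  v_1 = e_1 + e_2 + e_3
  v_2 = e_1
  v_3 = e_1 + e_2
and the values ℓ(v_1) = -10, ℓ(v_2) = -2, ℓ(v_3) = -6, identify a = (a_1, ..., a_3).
a = (-2, -4, -4)

Write a = (a_1, ..., a_3) in the standard basis. For each basis vector v_i, ℓ(v_i) = <v_i, a> is a linear equation in the a_j's. Collect the n equations into a matrix system V a = ℓ, where row i of V is v_i (expressed in the standard basis). Since V is invertible (lower-triangular with 1s on the diagonal, up to permutation), solve by back-substitution:
  V =
[[1, 1, 1],
 [1, 0, 0],
 [1, 1, 0]]
  V a = (-10, -2, -6)
Solving gives a = (-2, -4, -4).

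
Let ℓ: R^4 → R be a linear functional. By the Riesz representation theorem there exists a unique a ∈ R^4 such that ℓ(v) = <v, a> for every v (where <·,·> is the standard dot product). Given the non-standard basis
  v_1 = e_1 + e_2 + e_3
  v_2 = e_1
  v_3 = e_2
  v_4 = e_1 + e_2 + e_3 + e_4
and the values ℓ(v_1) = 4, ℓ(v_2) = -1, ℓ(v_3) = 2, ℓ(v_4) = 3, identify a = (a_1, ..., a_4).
a = (-1, 2, 3, -1)

Write a = (a_1, ..., a_4) in the standard basis. For each basis vector v_i, ℓ(v_i) = <v_i, a> is a linear equation in the a_j's. Collect the n equations into a matrix system V a = ℓ, where row i of V is v_i (expressed in the standard basis). Since V is invertible (lower-triangular with 1s on the diagonal, up to permutation), solve by back-substitution:
  V =
[[1, 1, 1, 0],
 [1, 0, 0, 0],
 [0, 1, 0, 0],
 [1, 1, 1, 1]]
  V a = (4, -1, 2, 3)
Solving gives a = (-1, 2, 3, -1).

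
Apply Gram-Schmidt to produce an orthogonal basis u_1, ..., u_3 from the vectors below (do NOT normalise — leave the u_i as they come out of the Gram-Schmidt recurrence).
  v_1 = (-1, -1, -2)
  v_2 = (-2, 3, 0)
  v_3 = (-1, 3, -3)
Orthogonal basis:
  u_1 = (-1, -1, -2)
  u_2 = (-13/6, 17/6, -1/3)
  u_3 = (18/11, 12/11, -15/11)

Apply the Gram-Schmidt recurrence
  u_1 = v_1
  u_i = v_i − Σ_{j<i} ((v_i · u_j) / (u_j · u_j)) · u_j.

Step by step this gives:
  u_1 = (-1, -1, -2)
  u_2 = (-13/6, 17/6, -1/3)
  u_3 = (18/11, 12/11, -15/11)

Orthogonality check:
  u_2 · u_1 = 0 (should be 0)
  u_3 · u_1 = 0 (should be 0)
  u_3 · u_2 = 0 (should be 0)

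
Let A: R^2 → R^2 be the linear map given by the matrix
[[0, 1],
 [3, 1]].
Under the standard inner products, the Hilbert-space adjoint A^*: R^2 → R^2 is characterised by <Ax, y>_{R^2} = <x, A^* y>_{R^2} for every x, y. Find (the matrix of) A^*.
A^* = A^T =
[[0, 3],
 [1, 1]]

For real matrices with standard dot products, the defining identity <Ax, y> = <x, A^* y> gives (Ax)^T y = x^T (A^*) y, i.e. x^T A^T y = x^T (A^*) y. Since this holds for all x, y, we must have A^* = A^T. Therefore
A^* =
[[0, 3],
 [1, 1]].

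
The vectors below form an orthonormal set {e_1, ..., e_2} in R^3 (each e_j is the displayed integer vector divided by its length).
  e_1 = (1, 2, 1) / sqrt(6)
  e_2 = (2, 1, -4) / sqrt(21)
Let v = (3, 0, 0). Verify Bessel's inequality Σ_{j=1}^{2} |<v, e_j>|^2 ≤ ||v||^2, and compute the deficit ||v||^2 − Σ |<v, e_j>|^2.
Σ |<v, e_j>|^2 = 45/14; ||v||^2 = 9; deficit = 81/14

Write each e_j = u_j / sqrt(<u_j, u_j>) where u_j is the displayed integer vector. Then <v, e_j> = <v, u_j> / sqrt(<u_j, u_j>), so |<v, e_j>|^2 = <v, u_j>^2 / <u_j, u_j>.
Coefficients: <v, e_1> = 3/sqrt(6), <v, e_2> = 6/sqrt(21).
Square and sum: Σ |<v, e_j>|^2 = 45/14.
Compute ||v||^2 = v·v = 9.
Deficit = 9 − 45/14 = 81/14 ≥ 0, confirming Bessel's inequality. (The deficit equals ||v − Σ <v,e_j> e_j||^2, the squared distance from v to span{e_j}.)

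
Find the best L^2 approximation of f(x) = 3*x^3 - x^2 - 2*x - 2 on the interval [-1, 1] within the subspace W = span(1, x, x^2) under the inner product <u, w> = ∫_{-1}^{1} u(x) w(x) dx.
g(x) = -x^2 - x/5 - 2

The best approximation g ∈ W is the orthogonal projection of f onto W. Writing g = a_0 + a_1 x + a_2 x^2, the coefficients solve the normal equations G · a = b where
  G_{ij} = <φ_i, φ_j> and b_i = <f, φ_i>, with φ_0 = 1, φ_1 = x, φ_2 = x^2.
G =
  [2, 0, 2/3]
  [0, 2/3, 0]
  [2/3, 0, 2/5],
b = (-14/3, -2/15, -26/15).
Solving gives a_0 = -2, a_1 = -1/5, a_2 = -1, so
  g(x) = -x^2 - x/5 - 2.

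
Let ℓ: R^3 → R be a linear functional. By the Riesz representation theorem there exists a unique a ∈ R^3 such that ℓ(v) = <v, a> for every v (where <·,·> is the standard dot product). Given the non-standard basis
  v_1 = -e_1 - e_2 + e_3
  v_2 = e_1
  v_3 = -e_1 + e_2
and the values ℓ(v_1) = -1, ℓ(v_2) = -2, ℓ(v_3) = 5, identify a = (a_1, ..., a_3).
a = (-2, 3, 0)

Write a = (a_1, ..., a_3) in the standard basis. For each basis vector v_i, ℓ(v_i) = <v_i, a> is a linear equation in the a_j's. Collect the n equations into a matrix system V a = ℓ, where row i of V is v_i (expressed in the standard basis). Since V is invertible (lower-triangular with 1s on the diagonal, up to permutation), solve by back-substitution:
  V =
[[-1, -1, 1],
 [1, 0, 0],
 [-1, 1, 0]]
  V a = (-1, -2, 5)
Solving gives a = (-2, 3, 0).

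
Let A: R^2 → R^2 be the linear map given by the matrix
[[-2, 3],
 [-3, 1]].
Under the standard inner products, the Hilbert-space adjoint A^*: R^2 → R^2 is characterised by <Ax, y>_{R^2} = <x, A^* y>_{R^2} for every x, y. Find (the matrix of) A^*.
A^* = A^T =
[[-2, -3],
 [3, 1]]

For real matrices with standard dot products, the defining identity <Ax, y> = <x, A^* y> gives (Ax)^T y = x^T (A^*) y, i.e. x^T A^T y = x^T (A^*) y. Since this holds for all x, y, we must have A^* = A^T. Therefore
A^* =
[[-2, -3],
 [3, 1]].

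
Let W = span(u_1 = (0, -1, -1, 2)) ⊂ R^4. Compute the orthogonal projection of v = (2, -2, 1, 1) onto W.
proj_W(v) = (0, -1/2, -1/2, 1)

Set up U = [u_1 | ... | u_1] ∈ R^(4×1). The projector onto W = col(U) is P = U (U^T U)^(-1) U^T.
Compute U^T U =
  [6],
and U^T v = (3).
Solve U^T U · c = U^T v for the coefficients: c = (1/2). The projection is proj_W(v) = U c.
Check: (v - proj_W(v)) · u_1 = 0  (should be 0).
Result: proj_W(v) = (0, -1/2, -1/2, 1).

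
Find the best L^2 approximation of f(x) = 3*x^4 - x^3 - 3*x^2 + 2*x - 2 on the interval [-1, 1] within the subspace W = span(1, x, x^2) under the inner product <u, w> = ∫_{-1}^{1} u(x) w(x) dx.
g(x) = -3*x^2/7 + 7*x/5 - 79/35

The best approximation g ∈ W is the orthogonal projection of f onto W. Writing g = a_0 + a_1 x + a_2 x^2, the coefficients solve the normal equations G · a = b where
  G_{ij} = <φ_i, φ_j> and b_i = <f, φ_i>, with φ_0 = 1, φ_1 = x, φ_2 = x^2.
G =
  [2, 0, 2/3]
  [0, 2/3, 0]
  [2/3, 0, 2/5],
b = (-24/5, 14/15, -176/105).
Solving gives a_0 = -79/35, a_1 = 7/5, a_2 = -3/7, so
  g(x) = -3*x^2/7 + 7*x/5 - 79/35.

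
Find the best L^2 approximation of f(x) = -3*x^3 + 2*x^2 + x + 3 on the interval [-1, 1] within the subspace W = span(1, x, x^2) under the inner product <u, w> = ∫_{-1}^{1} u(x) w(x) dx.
g(x) = 2*x^2 - 4*x/5 + 3

The best approximation g ∈ W is the orthogonal projection of f onto W. Writing g = a_0 + a_1 x + a_2 x^2, the coefficients solve the normal equations G · a = b where
  G_{ij} = <φ_i, φ_j> and b_i = <f, φ_i>, with φ_0 = 1, φ_1 = x, φ_2 = x^2.
G =
  [2, 0, 2/3]
  [0, 2/3, 0]
  [2/3, 0, 2/5],
b = (22/3, -8/15, 14/5).
Solving gives a_0 = 3, a_1 = -4/5, a_2 = 2, so
  g(x) = 2*x^2 - 4*x/5 + 3.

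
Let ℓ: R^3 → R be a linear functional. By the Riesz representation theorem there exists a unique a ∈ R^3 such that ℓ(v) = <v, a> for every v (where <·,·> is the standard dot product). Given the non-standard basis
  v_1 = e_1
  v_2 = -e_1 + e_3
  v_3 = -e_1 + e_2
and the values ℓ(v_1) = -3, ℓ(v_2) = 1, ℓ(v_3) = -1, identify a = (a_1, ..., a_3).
a = (-3, -4, -2)

Write a = (a_1, ..., a_3) in the standard basis. For each basis vector v_i, ℓ(v_i) = <v_i, a> is a linear equation in the a_j's. Collect the n equations into a matrix system V a = ℓ, where row i of V is v_i (expressed in the standard basis). Since V is invertible (lower-triangular with 1s on the diagonal, up to permutation), solve by back-substitution:
  V =
[[1, 0, 0],
 [-1, 0, 1],
 [-1, 1, 0]]
  V a = (-3, 1, -1)
Solving gives a = (-3, -4, -2).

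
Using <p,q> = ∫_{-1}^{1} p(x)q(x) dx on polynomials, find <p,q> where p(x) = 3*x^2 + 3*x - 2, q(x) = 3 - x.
<p,q> = -8

Expand the product: p(x)·q(x) = -3*x^3 + 6*x^2 + 11*x - 6.
∫_{-1}^{1} of each monomial x^k gives [2/(k+1) if k even, 0 if k odd]. Integrating term-by-term (or equivalently evaluating the antiderivative F(x) = -3*x^4/4 + 2*x^3 + 11*x^2/2 - 6*x at the endpoints):
  F(1) − F(−1) = 3/4 − (35/4) = -8.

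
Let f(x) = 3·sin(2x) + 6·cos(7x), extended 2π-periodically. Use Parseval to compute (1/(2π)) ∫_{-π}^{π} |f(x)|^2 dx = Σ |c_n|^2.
Σ |c_n|^2 = 45/2

Expand |f|^2 and use orthogonality of {sin(nx), cos(mx)} on [-π, π]:
  ∫_{-π}^{π} sin(nx)^2 dx = π, ∫ cos(mx)^2 dx = π, and cross terms integrate to 0.
So ∫_{-π}^{π} f(x)^2 dx = 3^2 · π + 6^2 · π = (9 + 36)π.
Divide by 2π: (9 + 36)/2 = 45/2.
By Parseval, this equals Σ |c_n|^2.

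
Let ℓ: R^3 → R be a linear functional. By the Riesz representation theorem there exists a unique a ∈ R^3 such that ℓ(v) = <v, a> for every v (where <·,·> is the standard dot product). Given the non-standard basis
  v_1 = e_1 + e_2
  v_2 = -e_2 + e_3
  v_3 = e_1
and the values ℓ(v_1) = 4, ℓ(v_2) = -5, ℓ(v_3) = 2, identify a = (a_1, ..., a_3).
a = (2, 2, -3)

Write a = (a_1, ..., a_3) in the standard basis. For each basis vector v_i, ℓ(v_i) = <v_i, a> is a linear equation in the a_j's. Collect the n equations into a matrix system V a = ℓ, where row i of V is v_i (expressed in the standard basis). Since V is invertible (lower-triangular with 1s on the diagonal, up to permutation), solve by back-substitution:
  V =
[[1, 1, 0],
 [0, -1, 1],
 [1, 0, 0]]
  V a = (4, -5, 2)
Solving gives a = (2, 2, -3).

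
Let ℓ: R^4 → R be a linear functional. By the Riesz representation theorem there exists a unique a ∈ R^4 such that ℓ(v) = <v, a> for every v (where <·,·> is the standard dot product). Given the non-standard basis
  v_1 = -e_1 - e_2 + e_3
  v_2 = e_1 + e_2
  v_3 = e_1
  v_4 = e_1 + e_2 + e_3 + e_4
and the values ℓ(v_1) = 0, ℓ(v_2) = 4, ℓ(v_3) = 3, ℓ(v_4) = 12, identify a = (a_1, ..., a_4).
a = (3, 1, 4, 4)

Write a = (a_1, ..., a_4) in the standard basis. For each basis vector v_i, ℓ(v_i) = <v_i, a> is a linear equation in the a_j's. Collect the n equations into a matrix system V a = ℓ, where row i of V is v_i (expressed in the standard basis). Since V is invertible (lower-triangular with 1s on the diagonal, up to permutation), solve by back-substitution:
  V =
[[-1, -1, 1, 0],
 [1, 1, 0, 0],
 [1, 0, 0, 0],
 [1, 1, 1, 1]]
  V a = (0, 4, 3, 12)
Solving gives a = (3, 1, 4, 4).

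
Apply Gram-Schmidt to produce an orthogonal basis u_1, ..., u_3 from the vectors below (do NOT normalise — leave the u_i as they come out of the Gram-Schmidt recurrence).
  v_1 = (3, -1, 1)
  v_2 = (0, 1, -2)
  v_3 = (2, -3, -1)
Orthogonal basis:
  u_1 = (3, -1, 1)
  u_2 = (9/11, 8/11, -19/11)
  u_3 = (-19/46, -57/23, -57/46)

Apply the Gram-Schmidt recurrence
  u_1 = v_1
  u_i = v_i − Σ_{j<i} ((v_i · u_j) / (u_j · u_j)) · u_j.

Step by step this gives:
  u_1 = (3, -1, 1)
  u_2 = (9/11, 8/11, -19/11)
  u_3 = (-19/46, -57/23, -57/46)

Orthogonality check:
  u_2 · u_1 = 0 (should be 0)
  u_3 · u_1 = 0 (should be 0)
  u_3 · u_2 = 0 (should be 0)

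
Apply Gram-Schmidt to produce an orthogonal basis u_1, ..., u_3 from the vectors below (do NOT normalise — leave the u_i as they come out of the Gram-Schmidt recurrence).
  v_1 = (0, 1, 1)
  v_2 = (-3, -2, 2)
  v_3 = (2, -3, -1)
Orthogonal basis:
  u_1 = (0, 1, 1)
  u_2 = (-3, -2, 2)
  u_3 = (28/17, -21/17, 21/17)

Apply the Gram-Schmidt recurrence
  u_1 = v_1
  u_i = v_i − Σ_{j<i} ((v_i · u_j) / (u_j · u_j)) · u_j.

Step by step this gives:
  u_1 = (0, 1, 1)
  u_2 = (-3, -2, 2)
  u_3 = (28/17, -21/17, 21/17)

Orthogonality check:
  u_2 · u_1 = 0 (should be 0)
  u_3 · u_1 = 0 (should be 0)
  u_3 · u_2 = 0 (should be 0)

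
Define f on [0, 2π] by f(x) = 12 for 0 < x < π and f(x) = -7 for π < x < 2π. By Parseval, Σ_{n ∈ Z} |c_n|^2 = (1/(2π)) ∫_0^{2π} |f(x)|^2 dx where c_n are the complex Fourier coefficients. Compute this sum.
Σ |c_n|^2 = 193/2

Parseval equates the L^2 energy of f (normalised by 1/(2π)) with the ℓ^2 sum of its Fourier coefficients: (1/(2π)) ∫_0^{2π} |f|^2 = Σ |c_n|^2.
Compute the left side: (1/(2π)) [∫_0^π 12^2 dx + ∫_π^{2π} (-7)^2 dx] = (1/(2π)) · (144π + 49π) = (144 + 49)/2 = 193/2.
So Σ_{n ∈ Z} |c_n|^2 = 193/2.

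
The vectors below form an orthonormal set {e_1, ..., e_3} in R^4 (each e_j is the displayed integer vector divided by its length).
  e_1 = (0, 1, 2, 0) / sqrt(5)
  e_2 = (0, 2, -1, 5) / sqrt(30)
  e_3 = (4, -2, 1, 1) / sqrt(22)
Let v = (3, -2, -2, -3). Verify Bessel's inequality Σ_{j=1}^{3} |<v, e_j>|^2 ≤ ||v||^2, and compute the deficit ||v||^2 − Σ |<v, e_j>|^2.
Σ |<v, e_j>|^2 = 67/3; ||v||^2 = 26; deficit = 11/3

Write each e_j = u_j / sqrt(<u_j, u_j>) where u_j is the displayed integer vector. Then <v, e_j> = <v, u_j> / sqrt(<u_j, u_j>), so |<v, e_j>|^2 = <v, u_j>^2 / <u_j, u_j>.
Coefficients: <v, e_1> = -6/sqrt(5), <v, e_2> = -17/sqrt(30), <v, e_3> = 11/sqrt(22).
Square and sum: Σ |<v, e_j>|^2 = 67/3.
Compute ||v||^2 = v·v = 26.
Deficit = 26 − 67/3 = 11/3 ≥ 0, confirming Bessel's inequality. (The deficit equals ||v − Σ <v,e_j> e_j||^2, the squared distance from v to span{e_j}.)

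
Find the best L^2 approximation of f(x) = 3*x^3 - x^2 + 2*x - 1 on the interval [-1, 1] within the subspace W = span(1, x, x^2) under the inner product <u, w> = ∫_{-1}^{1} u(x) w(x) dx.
g(x) = -x^2 + 19*x/5 - 1

The best approximation g ∈ W is the orthogonal projection of f onto W. Writing g = a_0 + a_1 x + a_2 x^2, the coefficients solve the normal equations G · a = b where
  G_{ij} = <φ_i, φ_j> and b_i = <f, φ_i>, with φ_0 = 1, φ_1 = x, φ_2 = x^2.
G =
  [2, 0, 2/3]
  [0, 2/3, 0]
  [2/3, 0, 2/5],
b = (-8/3, 38/15, -16/15).
Solving gives a_0 = -1, a_1 = 19/5, a_2 = -1, so
  g(x) = -x^2 + 19*x/5 - 1.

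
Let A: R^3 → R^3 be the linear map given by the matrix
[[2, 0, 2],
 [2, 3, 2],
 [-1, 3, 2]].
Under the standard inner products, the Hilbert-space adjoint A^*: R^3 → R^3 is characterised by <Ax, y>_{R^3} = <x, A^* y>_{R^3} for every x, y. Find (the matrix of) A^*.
A^* = A^T =
[[2, 2, -1],
 [0, 3, 3],
 [2, 2, 2]]

For real matrices with standard dot products, the defining identity <Ax, y> = <x, A^* y> gives (Ax)^T y = x^T (A^*) y, i.e. x^T A^T y = x^T (A^*) y. Since this holds for all x, y, we must have A^* = A^T. Therefore
A^* =
[[2, 2, -1],
 [0, 3, 3],
 [2, 2, 2]].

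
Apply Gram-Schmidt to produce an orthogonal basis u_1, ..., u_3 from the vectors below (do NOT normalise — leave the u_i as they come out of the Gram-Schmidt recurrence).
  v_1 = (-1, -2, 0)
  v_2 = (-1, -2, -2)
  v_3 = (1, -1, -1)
Orthogonal basis:
  u_1 = (-1, -2, 0)
  u_2 = (0, 0, -2)
  u_3 = (6/5, -3/5, 0)

Apply the Gram-Schmidt recurrence
  u_1 = v_1
  u_i = v_i − Σ_{j<i} ((v_i · u_j) / (u_j · u_j)) · u_j.

Step by step this gives:
  u_1 = (-1, -2, 0)
  u_2 = (0, 0, -2)
  u_3 = (6/5, -3/5, 0)

Orthogonality check:
  u_2 · u_1 = 0 (should be 0)
  u_3 · u_1 = 0 (should be 0)
  u_3 · u_2 = 0 (should be 0)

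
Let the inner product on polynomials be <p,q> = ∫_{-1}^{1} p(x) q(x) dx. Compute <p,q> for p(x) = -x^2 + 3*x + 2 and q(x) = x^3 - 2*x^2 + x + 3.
<p,q> = 34/3

Expand the product: p(x)·q(x) = -x^5 + 5*x^4 - 5*x^3 - 4*x^2 + 11*x + 6.
∫_{-1}^{1} of each monomial x^k gives [2/(k+1) if k even, 0 if k odd]. Integrating term-by-term (or equivalently evaluating the antiderivative F(x) = -x^6/6 + x^5 - 5*x^4/4 - 4*x^3/3 + 11*x^2/2 + 6*x at the endpoints):
  F(1) − F(−1) = 39/4 − (-19/12) = 34/3.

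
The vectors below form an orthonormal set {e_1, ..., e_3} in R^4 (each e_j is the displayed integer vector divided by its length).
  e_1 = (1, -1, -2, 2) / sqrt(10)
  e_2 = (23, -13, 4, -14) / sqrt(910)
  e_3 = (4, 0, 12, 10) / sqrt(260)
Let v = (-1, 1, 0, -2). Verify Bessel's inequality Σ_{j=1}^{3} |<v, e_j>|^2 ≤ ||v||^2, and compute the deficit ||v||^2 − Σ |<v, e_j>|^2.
Σ |<v, e_j>|^2 = 206/35; ||v||^2 = 6; deficit = 4/35

Write each e_j = u_j / sqrt(<u_j, u_j>) where u_j is the displayed integer vector. Then <v, e_j> = <v, u_j> / sqrt(<u_j, u_j>), so |<v, e_j>|^2 = <v, u_j>^2 / <u_j, u_j>.
Coefficients: <v, e_1> = -6/sqrt(10), <v, e_2> = -8/sqrt(910), <v, e_3> = -24/sqrt(260).
Square and sum: Σ |<v, e_j>|^2 = 206/35.
Compute ||v||^2 = v·v = 6.
Deficit = 6 − 206/35 = 4/35 ≥ 0, confirming Bessel's inequality. (The deficit equals ||v − Σ <v,e_j> e_j||^2, the squared distance from v to span{e_j}.)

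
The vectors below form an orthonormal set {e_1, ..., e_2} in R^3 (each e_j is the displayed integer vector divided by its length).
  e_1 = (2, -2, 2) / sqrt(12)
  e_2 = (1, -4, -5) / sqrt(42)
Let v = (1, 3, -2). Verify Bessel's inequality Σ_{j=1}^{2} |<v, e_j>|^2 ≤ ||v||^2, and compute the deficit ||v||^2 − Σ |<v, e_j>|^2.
Σ |<v, e_j>|^2 = 75/14; ||v||^2 = 14; deficit = 121/14

Write each e_j = u_j / sqrt(<u_j, u_j>) where u_j is the displayed integer vector. Then <v, e_j> = <v, u_j> / sqrt(<u_j, u_j>), so |<v, e_j>|^2 = <v, u_j>^2 / <u_j, u_j>.
Coefficients: <v, e_1> = -8/sqrt(12), <v, e_2> = -1/sqrt(42).
Square and sum: Σ |<v, e_j>|^2 = 75/14.
Compute ||v||^2 = v·v = 14.
Deficit = 14 − 75/14 = 121/14 ≥ 0, confirming Bessel's inequality. (The deficit equals ||v − Σ <v,e_j> e_j||^2, the squared distance from v to span{e_j}.)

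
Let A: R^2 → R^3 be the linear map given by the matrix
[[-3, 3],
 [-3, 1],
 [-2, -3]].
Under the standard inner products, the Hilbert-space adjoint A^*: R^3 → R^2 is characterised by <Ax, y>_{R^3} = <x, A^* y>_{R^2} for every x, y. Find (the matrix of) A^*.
A^* = A^T =
[[-3, -3, -2],
 [3, 1, -3]]

For real matrices with standard dot products, the defining identity <Ax, y> = <x, A^* y> gives (Ax)^T y = x^T (A^*) y, i.e. x^T A^T y = x^T (A^*) y. Since this holds for all x, y, we must have A^* = A^T. Therefore
A^* =
[[-3, -3, -2],
 [3, 1, -3]].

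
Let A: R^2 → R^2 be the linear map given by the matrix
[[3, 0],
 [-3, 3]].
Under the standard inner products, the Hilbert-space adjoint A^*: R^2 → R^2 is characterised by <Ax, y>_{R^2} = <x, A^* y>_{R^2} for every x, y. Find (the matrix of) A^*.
A^* = A^T =
[[3, -3],
 [0, 3]]

For real matrices with standard dot products, the defining identity <Ax, y> = <x, A^* y> gives (Ax)^T y = x^T (A^*) y, i.e. x^T A^T y = x^T (A^*) y. Since this holds for all x, y, we must have A^* = A^T. Therefore
A^* =
[[3, -3],
 [0, 3]].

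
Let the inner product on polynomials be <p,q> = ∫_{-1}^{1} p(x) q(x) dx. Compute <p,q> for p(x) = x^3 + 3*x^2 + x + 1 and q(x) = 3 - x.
<p,q> = 164/15

Expand the product: p(x)·q(x) = -x^4 + 8*x^2 + 2*x + 3.
∫_{-1}^{1} of each monomial x^k gives [2/(k+1) if k even, 0 if k odd]. Integrating term-by-term (or equivalently evaluating the antiderivative F(x) = -x^5/5 + 8*x^3/3 + x^2 + 3*x at the endpoints):
  F(1) − F(−1) = 97/15 − (-67/15) = 164/15.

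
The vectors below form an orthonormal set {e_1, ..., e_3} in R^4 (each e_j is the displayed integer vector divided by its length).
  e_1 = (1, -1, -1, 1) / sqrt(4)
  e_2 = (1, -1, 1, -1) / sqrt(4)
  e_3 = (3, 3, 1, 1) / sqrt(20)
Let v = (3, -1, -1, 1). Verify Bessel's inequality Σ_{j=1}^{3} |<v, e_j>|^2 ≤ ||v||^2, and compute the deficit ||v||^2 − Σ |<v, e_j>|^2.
Σ |<v, e_j>|^2 = 59/5; ||v||^2 = 12; deficit = 1/5

Write each e_j = u_j / sqrt(<u_j, u_j>) where u_j is the displayed integer vector. Then <v, e_j> = <v, u_j> / sqrt(<u_j, u_j>), so |<v, e_j>|^2 = <v, u_j>^2 / <u_j, u_j>.
Coefficients: <v, e_1> = 6/sqrt(4), <v, e_2> = 2/sqrt(4), <v, e_3> = 6/sqrt(20).
Square and sum: Σ |<v, e_j>|^2 = 59/5.
Compute ||v||^2 = v·v = 12.
Deficit = 12 − 59/5 = 1/5 ≥ 0, confirming Bessel's inequality. (The deficit equals ||v − Σ <v,e_j> e_j||^2, the squared distance from v to span{e_j}.)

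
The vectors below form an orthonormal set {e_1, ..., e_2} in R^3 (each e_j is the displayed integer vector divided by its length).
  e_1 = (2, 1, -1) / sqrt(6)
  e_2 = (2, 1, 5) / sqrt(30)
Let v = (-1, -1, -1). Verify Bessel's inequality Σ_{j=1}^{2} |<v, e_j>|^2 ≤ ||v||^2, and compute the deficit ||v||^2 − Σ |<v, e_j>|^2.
Σ |<v, e_j>|^2 = 14/5; ||v||^2 = 3; deficit = 1/5

Write each e_j = u_j / sqrt(<u_j, u_j>) where u_j is the displayed integer vector. Then <v, e_j> = <v, u_j> / sqrt(<u_j, u_j>), so |<v, e_j>|^2 = <v, u_j>^2 / <u_j, u_j>.
Coefficients: <v, e_1> = -2/sqrt(6), <v, e_2> = -8/sqrt(30).
Square and sum: Σ |<v, e_j>|^2 = 14/5.
Compute ||v||^2 = v·v = 3.
Deficit = 3 − 14/5 = 1/5 ≥ 0, confirming Bessel's inequality. (The deficit equals ||v − Σ <v,e_j> e_j||^2, the squared distance from v to span{e_j}.)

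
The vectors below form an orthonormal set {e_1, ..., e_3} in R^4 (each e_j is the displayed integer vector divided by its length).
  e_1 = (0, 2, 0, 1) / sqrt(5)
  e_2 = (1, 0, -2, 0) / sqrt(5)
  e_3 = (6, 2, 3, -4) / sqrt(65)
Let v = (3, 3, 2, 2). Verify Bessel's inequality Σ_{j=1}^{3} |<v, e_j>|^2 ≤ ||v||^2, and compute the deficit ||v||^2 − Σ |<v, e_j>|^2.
Σ |<v, e_j>|^2 = 1329/65; ||v||^2 = 26; deficit = 361/65

Write each e_j = u_j / sqrt(<u_j, u_j>) where u_j is the displayed integer vector. Then <v, e_j> = <v, u_j> / sqrt(<u_j, u_j>), so |<v, e_j>|^2 = <v, u_j>^2 / <u_j, u_j>.
Coefficients: <v, e_1> = 8/sqrt(5), <v, e_2> = -1/sqrt(5), <v, e_3> = 22/sqrt(65).
Square and sum: Σ |<v, e_j>|^2 = 1329/65.
Compute ||v||^2 = v·v = 26.
Deficit = 26 − 1329/65 = 361/65 ≥ 0, confirming Bessel's inequality. (The deficit equals ||v − Σ <v,e_j> e_j||^2, the squared distance from v to span{e_j}.)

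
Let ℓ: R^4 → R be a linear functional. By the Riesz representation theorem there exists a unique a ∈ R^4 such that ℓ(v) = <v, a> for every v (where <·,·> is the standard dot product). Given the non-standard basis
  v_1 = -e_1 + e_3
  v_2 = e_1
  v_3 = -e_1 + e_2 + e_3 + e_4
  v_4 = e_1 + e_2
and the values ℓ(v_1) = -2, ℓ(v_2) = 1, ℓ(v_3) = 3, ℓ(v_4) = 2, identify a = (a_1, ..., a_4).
a = (1, 1, -1, 4)

Write a = (a_1, ..., a_4) in the standard basis. For each basis vector v_i, ℓ(v_i) = <v_i, a> is a linear equation in the a_j's. Collect the n equations into a matrix system V a = ℓ, where row i of V is v_i (expressed in the standard basis). Since V is invertible (lower-triangular with 1s on the diagonal, up to permutation), solve by back-substitution:
  V =
[[-1, 0, 1, 0],
 [1, 0, 0, 0],
 [-1, 1, 1, 1],
 [1, 1, 0, 0]]
  V a = (-2, 1, 3, 2)
Solving gives a = (1, 1, -1, 4).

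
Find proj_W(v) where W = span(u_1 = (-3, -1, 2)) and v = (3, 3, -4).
proj_W(v) = (30/7, 10/7, -20/7)

Set up U = [u_1 | ... | u_1] ∈ R^(3×1). The projector onto W = col(U) is P = U (U^T U)^(-1) U^T.
Compute U^T U =
  [14],
and U^T v = (-20).
Solve U^T U · c = U^T v for the coefficients: c = (-10/7). The projection is proj_W(v) = U c.
Check: (v - proj_W(v)) · u_1 = 0  (should be 0).
Result: proj_W(v) = (30/7, 10/7, -20/7).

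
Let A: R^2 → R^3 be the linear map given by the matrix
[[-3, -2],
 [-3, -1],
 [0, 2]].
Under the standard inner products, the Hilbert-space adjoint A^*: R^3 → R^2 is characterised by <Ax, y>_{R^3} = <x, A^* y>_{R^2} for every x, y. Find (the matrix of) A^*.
A^* = A^T =
[[-3, -3, 0],
 [-2, -1, 2]]

For real matrices with standard dot products, the defining identity <Ax, y> = <x, A^* y> gives (Ax)^T y = x^T (A^*) y, i.e. x^T A^T y = x^T (A^*) y. Since this holds for all x, y, we must have A^* = A^T. Therefore
A^* =
[[-3, -3, 0],
 [-2, -1, 2]].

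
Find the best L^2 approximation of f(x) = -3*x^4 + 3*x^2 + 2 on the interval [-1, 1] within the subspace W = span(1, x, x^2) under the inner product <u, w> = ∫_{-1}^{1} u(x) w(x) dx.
g(x) = 3*x^2/7 + 79/35

The best approximation g ∈ W is the orthogonal projection of f onto W. Writing g = a_0 + a_1 x + a_2 x^2, the coefficients solve the normal equations G · a = b where
  G_{ij} = <φ_i, φ_j> and b_i = <f, φ_i>, with φ_0 = 1, φ_1 = x, φ_2 = x^2.
G =
  [2, 0, 2/3]
  [0, 2/3, 0]
  [2/3, 0, 2/5],
b = (24/5, 0, 176/105).
Solving gives a_0 = 79/35, a_1 = 0, a_2 = 3/7, so
  g(x) = 3*x^2/7 + 79/35.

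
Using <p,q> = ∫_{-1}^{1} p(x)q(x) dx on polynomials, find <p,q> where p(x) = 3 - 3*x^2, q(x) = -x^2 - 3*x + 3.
<p,q> = 56/5

Expand the product: p(x)·q(x) = 3*x^4 + 9*x^3 - 12*x^2 - 9*x + 9.
∫_{-1}^{1} of each monomial x^k gives [2/(k+1) if k even, 0 if k odd]. Integrating term-by-term (or equivalently evaluating the antiderivative F(x) = 3*x^5/5 + 9*x^4/4 - 4*x^3 - 9*x^2/2 + 9*x at the endpoints):
  F(1) − F(−1) = 67/20 − (-157/20) = 56/5.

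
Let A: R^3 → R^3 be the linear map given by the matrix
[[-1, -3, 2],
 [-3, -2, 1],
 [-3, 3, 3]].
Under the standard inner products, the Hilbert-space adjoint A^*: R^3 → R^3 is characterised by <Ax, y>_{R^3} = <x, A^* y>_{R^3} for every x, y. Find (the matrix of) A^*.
A^* = A^T =
[[-1, -3, -3],
 [-3, -2, 3],
 [2, 1, 3]]

For real matrices with standard dot products, the defining identity <Ax, y> = <x, A^* y> gives (Ax)^T y = x^T (A^*) y, i.e. x^T A^T y = x^T (A^*) y. Since this holds for all x, y, we must have A^* = A^T. Therefore
A^* =
[[-1, -3, -3],
 [-3, -2, 3],
 [2, 1, 3]].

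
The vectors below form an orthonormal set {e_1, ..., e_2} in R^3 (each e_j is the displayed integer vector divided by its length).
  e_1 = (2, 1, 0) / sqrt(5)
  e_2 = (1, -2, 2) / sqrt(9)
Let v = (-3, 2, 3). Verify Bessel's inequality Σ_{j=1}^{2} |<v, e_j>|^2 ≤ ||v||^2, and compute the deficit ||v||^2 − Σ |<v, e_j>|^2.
Σ |<v, e_j>|^2 = 149/45; ||v||^2 = 22; deficit = 841/45

Write each e_j = u_j / sqrt(<u_j, u_j>) where u_j is the displayed integer vector. Then <v, e_j> = <v, u_j> / sqrt(<u_j, u_j>), so |<v, e_j>|^2 = <v, u_j>^2 / <u_j, u_j>.
Coefficients: <v, e_1> = -4/sqrt(5), <v, e_2> = -1/sqrt(9).
Square and sum: Σ |<v, e_j>|^2 = 149/45.
Compute ||v||^2 = v·v = 22.
Deficit = 22 − 149/45 = 841/45 ≥ 0, confirming Bessel's inequality. (The deficit equals ||v − Σ <v,e_j> e_j||^2, the squared distance from v to span{e_j}.)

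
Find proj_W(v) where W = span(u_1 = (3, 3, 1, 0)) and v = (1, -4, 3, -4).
proj_W(v) = (-18/19, -18/19, -6/19, 0)

Set up U = [u_1 | ... | u_1] ∈ R^(4×1). The projector onto W = col(U) is P = U (U^T U)^(-1) U^T.
Compute U^T U =
  [19],
and U^T v = (-6).
Solve U^T U · c = U^T v for the coefficients: c = (-6/19). The projection is proj_W(v) = U c.
Check: (v - proj_W(v)) · u_1 = 0  (should be 0).
Result: proj_W(v) = (-18/19, -18/19, -6/19, 0).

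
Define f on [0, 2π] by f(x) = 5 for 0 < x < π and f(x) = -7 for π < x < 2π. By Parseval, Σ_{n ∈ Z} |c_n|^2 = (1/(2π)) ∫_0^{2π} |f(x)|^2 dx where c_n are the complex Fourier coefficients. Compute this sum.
Σ |c_n|^2 = 37

Parseval equates the L^2 energy of f (normalised by 1/(2π)) with the ℓ^2 sum of its Fourier coefficients: (1/(2π)) ∫_0^{2π} |f|^2 = Σ |c_n|^2.
Compute the left side: (1/(2π)) [∫_0^π 5^2 dx + ∫_π^{2π} (-7)^2 dx] = (1/(2π)) · (25π + 49π) = (25 + 49)/2 = 37.
So Σ_{n ∈ Z} |c_n|^2 = 37.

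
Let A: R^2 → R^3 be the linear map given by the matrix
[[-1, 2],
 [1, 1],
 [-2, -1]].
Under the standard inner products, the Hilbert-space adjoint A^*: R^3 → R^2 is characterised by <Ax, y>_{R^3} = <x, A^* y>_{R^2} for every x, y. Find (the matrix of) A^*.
A^* = A^T =
[[-1, 1, -2],
 [2, 1, -1]]

For real matrices with standard dot products, the defining identity <Ax, y> = <x, A^* y> gives (Ax)^T y = x^T (A^*) y, i.e. x^T A^T y = x^T (A^*) y. Since this holds for all x, y, we must have A^* = A^T. Therefore
A^* =
[[-1, 1, -2],
 [2, 1, -1]].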